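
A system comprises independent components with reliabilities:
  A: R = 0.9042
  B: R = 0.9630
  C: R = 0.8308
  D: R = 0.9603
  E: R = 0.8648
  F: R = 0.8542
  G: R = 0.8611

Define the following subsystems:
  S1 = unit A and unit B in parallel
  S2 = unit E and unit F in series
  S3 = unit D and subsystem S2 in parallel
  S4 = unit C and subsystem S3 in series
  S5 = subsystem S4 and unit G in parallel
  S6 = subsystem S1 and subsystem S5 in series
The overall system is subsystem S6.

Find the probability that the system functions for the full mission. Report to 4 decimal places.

0.9718

Parallel (A and B): 1 − (1 − 0.904200)(1 − 0.963000) = 0.996455
Series (E and F): 0.864800 × 0.854200 = 0.738712
Parallel (D and [0.738712]): 1 − (1 − 0.960300)(1 − 0.738712) = 0.989627
Series (C and [0.989627]): 0.830800 × 0.989627 = 0.822182
Parallel ([0.822182] and G): 1 − (1 − 0.822182)(1 − 0.861100) = 0.975301
Series ([0.996455] and [0.975301]): 0.996455 × 0.975301 = 0.9718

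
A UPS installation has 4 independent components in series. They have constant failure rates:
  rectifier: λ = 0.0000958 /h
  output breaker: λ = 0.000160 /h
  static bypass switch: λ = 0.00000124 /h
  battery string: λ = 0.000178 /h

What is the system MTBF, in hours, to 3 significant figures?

2300

Series of exponential components: λ_sys = Σ λ_i
λ_sys = 0.0000958 + 0.000160 + 0.00000124 + 0.000178 = 4.3504e-04 /h
MTBF = 1 / λ_sys = 2300 h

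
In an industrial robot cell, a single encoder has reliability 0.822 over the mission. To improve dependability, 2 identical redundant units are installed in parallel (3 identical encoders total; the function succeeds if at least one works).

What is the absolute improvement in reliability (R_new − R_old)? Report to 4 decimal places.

R_before = 0.822
R_after = 1 − (1 − 0.822)^3 = 0.9944
ΔR = 0.9944 − 0.822 = 0.1724

0.1724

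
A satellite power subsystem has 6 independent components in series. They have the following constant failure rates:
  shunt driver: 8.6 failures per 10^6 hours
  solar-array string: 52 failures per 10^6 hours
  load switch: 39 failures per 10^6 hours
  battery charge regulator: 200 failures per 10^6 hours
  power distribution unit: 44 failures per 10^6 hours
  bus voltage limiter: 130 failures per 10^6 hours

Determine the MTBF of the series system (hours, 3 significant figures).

Series of exponential components: λ_sys = Σ λ_i
λ_sys = 0.0000086 + 0.000052 + 0.000039 + 0.00020 + 0.000044 + 0.00013 = 4.7360e-04 /h
MTBF = 1 / λ_sys = 2110 h

2110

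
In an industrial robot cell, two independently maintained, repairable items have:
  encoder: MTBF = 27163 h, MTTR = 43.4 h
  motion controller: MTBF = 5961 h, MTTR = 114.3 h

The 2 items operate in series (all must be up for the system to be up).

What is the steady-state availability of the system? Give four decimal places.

A(encoder) = MTBF/(MTBF+MTTR) = 27163/(27163+43.4) = 0.998405
A(motion controller) = MTBF/(MTBF+MTTR) = 5961/(5961+114.3) = 0.981186
Series availability: 0.998405 × 0.981186 = 0.9796

0.9796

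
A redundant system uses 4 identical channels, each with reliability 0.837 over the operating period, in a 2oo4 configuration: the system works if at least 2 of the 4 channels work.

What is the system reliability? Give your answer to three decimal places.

R = Σ_{i=2}^{4} C(4,i) p^i (1−p)^{4−i} with p = 0.837
C(4,2)·0.837^2·0.163^2 = 0.11168
C(4,3)·0.837^3·0.163^1 = 0.38232
C(4,4)·0.837^4·0.163^0 = 0.49080
Sum = 0.985

0.985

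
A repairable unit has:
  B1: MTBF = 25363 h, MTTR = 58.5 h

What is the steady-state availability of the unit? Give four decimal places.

A(B1) = MTBF/(MTBF+MTTR) = 25363/(25363+58.5) = 0.9977

0.9977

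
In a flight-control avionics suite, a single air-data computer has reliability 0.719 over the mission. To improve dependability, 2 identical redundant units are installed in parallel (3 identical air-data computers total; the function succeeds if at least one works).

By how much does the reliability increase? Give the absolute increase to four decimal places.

R_before = 0.719
R_after = 1 − (1 − 0.719)^3 = 0.9778
ΔR = 0.9778 − 0.719 = 0.2588

0.2588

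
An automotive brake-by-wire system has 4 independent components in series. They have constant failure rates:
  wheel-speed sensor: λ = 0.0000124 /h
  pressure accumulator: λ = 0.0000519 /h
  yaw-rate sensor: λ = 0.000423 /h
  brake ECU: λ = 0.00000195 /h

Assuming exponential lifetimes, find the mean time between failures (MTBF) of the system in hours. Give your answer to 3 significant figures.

2040

Series of exponential components: λ_sys = Σ λ_i
λ_sys = 0.0000124 + 0.0000519 + 0.000423 + 0.00000195 = 4.8925e-04 /h
MTBF = 1 / λ_sys = 2040 h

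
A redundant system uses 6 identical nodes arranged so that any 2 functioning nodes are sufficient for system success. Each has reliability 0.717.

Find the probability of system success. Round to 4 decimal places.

0.9917

R = Σ_{i=2}^{6} C(6,i) p^i (1−p)^{6−i} with p = 0.717
C(6,2)·0.717^2·0.283^4 = 0.049462
C(6,3)·0.717^3·0.283^3 = 0.167089
C(6,4)·0.717^4·0.283^2 = 0.317498
C(6,5)·0.717^5·0.283^1 = 0.321761
C(6,6)·0.717^6·0.283^0 = 0.135867
Sum = 0.9917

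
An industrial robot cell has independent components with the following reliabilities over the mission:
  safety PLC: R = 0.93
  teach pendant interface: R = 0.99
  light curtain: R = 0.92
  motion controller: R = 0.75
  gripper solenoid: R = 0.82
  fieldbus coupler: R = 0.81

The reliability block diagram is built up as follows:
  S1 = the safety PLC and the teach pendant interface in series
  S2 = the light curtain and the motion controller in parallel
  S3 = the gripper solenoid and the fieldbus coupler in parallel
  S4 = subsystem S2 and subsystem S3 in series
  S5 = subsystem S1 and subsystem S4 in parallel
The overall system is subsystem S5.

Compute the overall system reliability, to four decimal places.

0.9958

Series (safety PLC and teach pendant interface): 0.930000 × 0.990000 = 0.920700
Parallel (light curtain and motion controller): 1 − (1 − 0.920000)(1 − 0.750000) = 0.980000
Parallel (gripper solenoid and fieldbus coupler): 1 − (1 − 0.820000)(1 − 0.810000) = 0.965800
Series ([0.980000] and [0.965800]): 0.980000 × 0.965800 = 0.946484
Parallel ([0.920700] and [0.946484]): 1 − (1 − 0.920700)(1 − 0.946484) = 0.9958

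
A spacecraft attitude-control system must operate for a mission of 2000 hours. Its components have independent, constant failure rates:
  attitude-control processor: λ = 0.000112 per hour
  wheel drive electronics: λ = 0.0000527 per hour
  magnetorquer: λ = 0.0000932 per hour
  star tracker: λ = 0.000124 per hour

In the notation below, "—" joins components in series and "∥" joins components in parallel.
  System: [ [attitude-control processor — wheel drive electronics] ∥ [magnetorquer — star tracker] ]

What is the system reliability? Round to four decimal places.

R(attitude-control processor) = exp(−0.000112 × 2000) = 0.799315
R(wheel drive electronics) = exp(−0.0000527 × 2000) = 0.899964
R(magnetorquer) = exp(−0.0000932 × 2000) = 0.829942
R(star tracker) = exp(−0.000124 × 2000) = 0.780360
Series (attitude-control processor and wheel drive electronics): 0.799315 × 0.899964 = 0.719355
Series (magnetorquer and star tracker): 0.829942 × 0.780360 = 0.647654
Parallel ([0.719355] and [0.647654]): 1 − (1 − 0.719355)(1 − 0.647654) = 0.9011

0.9011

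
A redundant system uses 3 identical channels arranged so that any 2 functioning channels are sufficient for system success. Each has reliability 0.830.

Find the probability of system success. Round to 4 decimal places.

R = Σ_{i=2}^{3} C(3,i) p^i (1−p)^{3−i} with p = 0.830
C(3,2)·0.830^2·0.170^1 = 0.351339
C(3,3)·0.830^3·0.170^0 = 0.571787
Sum = 0.9231

0.9231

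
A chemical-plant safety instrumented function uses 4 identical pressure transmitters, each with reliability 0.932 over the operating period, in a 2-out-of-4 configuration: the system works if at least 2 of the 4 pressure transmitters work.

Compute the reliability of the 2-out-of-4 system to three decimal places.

0.999

R = Σ_{i=2}^{4} C(4,i) p^i (1−p)^{4−i} with p = 0.932
C(4,2)·0.932^2·0.068^2 = 0.02410
C(4,3)·0.932^3·0.068^1 = 0.22020
C(4,4)·0.932^4·0.068^0 = 0.75451
Sum = 0.999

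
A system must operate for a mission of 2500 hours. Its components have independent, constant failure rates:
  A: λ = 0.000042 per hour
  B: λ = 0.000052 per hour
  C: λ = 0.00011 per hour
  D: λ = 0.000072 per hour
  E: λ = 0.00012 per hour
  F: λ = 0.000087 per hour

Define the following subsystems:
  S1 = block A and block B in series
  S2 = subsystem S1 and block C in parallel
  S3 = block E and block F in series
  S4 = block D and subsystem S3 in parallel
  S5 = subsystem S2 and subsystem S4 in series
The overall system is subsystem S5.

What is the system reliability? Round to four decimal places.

R(A) = exp(−0.000042 × 2500) = 0.900325
R(B) = exp(−0.000052 × 2500) = 0.878095
R(C) = exp(−0.00011 × 2500) = 0.759572
R(D) = exp(−0.000072 × 2500) = 0.835270
R(E) = exp(−0.00012 × 2500) = 0.740818
R(F) = exp(−0.000087 × 2500) = 0.804528
Series (A and B): 0.900325 × 0.878095 = 0.790571
Parallel ([0.790571] and C): 1 − (1 − 0.790571)(1 − 0.759572) = 0.949647
Series (E and F): 0.740818 × 0.804528 = 0.596009
Parallel (D and [0.596009]): 1 − (1 − 0.835270)(1 − 0.596009) = 0.933451
Series ([0.949647] and [0.933451]): 0.949647 × 0.933451 = 0.8864

0.8864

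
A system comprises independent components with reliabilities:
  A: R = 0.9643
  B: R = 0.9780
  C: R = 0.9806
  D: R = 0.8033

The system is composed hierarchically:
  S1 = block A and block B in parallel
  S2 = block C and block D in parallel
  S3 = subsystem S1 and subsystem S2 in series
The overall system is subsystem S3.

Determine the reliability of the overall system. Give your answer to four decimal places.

Parallel (A and B): 1 − (1 − 0.964300)(1 − 0.978000) = 0.999215
Parallel (C and D): 1 − (1 − 0.980600)(1 − 0.803300) = 0.996184
Series ([0.999215] and [0.996184]): 0.999215 × 0.996184 = 0.9954

0.9954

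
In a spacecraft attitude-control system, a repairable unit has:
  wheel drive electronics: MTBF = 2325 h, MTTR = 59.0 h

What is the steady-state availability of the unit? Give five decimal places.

0.97525

A(wheel drive electronics) = MTBF/(MTBF+MTTR) = 2325/(2325+59.0) = 0.97525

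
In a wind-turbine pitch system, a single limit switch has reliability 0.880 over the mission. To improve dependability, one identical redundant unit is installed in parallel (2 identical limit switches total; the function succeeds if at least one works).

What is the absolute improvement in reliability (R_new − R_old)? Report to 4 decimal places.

R_before = 0.880
R_after = 1 − (1 − 0.880)^2 = 0.9856
ΔR = 0.9856 − 0.880 = 0.1056

0.1056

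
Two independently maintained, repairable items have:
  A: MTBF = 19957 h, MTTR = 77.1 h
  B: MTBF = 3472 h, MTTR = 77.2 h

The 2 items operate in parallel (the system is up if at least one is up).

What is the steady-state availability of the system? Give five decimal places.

A(A) = MTBF/(MTBF+MTTR) = 19957/(19957+77.1) = 0.996152
A(B) = MTBF/(MTBF+MTTR) = 3472/(3472+77.2) = 0.978249
Parallel availability: 1 − (1 − 0.996152)(1 − 0.978249) = 0.99992

0.99992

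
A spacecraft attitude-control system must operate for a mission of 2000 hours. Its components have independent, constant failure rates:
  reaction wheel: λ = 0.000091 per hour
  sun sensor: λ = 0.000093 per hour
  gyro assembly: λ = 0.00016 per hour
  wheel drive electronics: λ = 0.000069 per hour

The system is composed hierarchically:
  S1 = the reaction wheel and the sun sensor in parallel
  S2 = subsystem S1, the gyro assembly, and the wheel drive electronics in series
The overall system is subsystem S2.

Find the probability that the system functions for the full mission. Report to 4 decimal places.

0.6147

R(reaction wheel) = exp(−0.000091 × 2000) = 0.833601
R(sun sensor) = exp(−0.000093 × 2000) = 0.830274
R(gyro assembly) = exp(−0.00016 × 2000) = 0.726149
R(wheel drive electronics) = exp(−0.000069 × 2000) = 0.871099
Parallel (reaction wheel and sun sensor): 1 − (1 − 0.833601)(1 − 0.830274) = 0.971758
Series ([0.971758], gyro assembly, and wheel drive electronics): 0.971758 × 0.726149 × 0.871099 = 0.6147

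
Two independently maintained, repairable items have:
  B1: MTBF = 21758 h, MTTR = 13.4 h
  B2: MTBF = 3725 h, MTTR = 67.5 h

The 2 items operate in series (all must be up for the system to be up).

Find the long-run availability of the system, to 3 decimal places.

A(B1) = MTBF/(MTBF+MTTR) = 21758/(21758+13.4) = 0.999385
A(B2) = MTBF/(MTBF+MTTR) = 3725/(3725+67.5) = 0.982202
Series availability: 0.999385 × 0.982202 = 0.982

0.982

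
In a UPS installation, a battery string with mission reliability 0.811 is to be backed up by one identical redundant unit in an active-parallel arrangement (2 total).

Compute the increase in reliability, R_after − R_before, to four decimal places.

0.1533

R_before = 0.811
R_after = 1 − (1 − 0.811)^2 = 0.9643
ΔR = 0.9643 − 0.811 = 0.1533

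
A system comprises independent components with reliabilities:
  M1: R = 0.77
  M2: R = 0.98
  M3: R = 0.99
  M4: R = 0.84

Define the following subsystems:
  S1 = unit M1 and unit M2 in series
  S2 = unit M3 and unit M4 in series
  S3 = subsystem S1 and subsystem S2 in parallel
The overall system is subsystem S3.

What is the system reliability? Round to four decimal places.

Series (M1 and M2): 0.770000 × 0.980000 = 0.754600
Series (M3 and M4): 0.990000 × 0.840000 = 0.831600
Parallel ([0.754600] and [0.831600]): 1 − (1 − 0.754600)(1 − 0.831600) = 0.9587

0.9587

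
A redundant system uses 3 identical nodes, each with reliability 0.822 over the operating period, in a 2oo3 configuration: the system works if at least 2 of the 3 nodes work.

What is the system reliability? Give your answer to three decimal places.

0.916

R = Σ_{i=2}^{3} C(3,i) p^i (1−p)^{3−i} with p = 0.822
C(3,2)·0.822^2·0.178^1 = 0.36082
C(3,3)·0.822^3·0.178^0 = 0.55541
Sum = 0.916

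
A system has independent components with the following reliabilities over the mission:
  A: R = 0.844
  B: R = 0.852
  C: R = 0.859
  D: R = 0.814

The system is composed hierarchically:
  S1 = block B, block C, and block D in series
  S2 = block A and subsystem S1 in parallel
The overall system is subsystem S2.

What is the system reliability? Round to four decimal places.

Series (B, C, and D): 0.852000 × 0.859000 × 0.814000 = 0.595741
Parallel (A and [0.595741]): 1 − (1 − 0.844000)(1 − 0.595741) = 0.9369

0.9369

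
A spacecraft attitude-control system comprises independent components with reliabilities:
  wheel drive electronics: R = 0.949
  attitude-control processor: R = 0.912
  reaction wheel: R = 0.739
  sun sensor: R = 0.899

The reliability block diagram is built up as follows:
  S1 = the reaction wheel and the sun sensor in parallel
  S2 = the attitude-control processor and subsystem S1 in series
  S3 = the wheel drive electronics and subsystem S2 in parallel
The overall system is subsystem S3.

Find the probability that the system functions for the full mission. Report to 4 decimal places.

Parallel (reaction wheel and sun sensor): 1 − (1 − 0.739000)(1 − 0.899000) = 0.973639
Series (attitude-control processor and [0.973639]): 0.912000 × 0.973639 = 0.887959
Parallel (wheel drive electronics and [0.887959]): 1 − (1 − 0.949000)(1 − 0.887959) = 0.9943

0.9943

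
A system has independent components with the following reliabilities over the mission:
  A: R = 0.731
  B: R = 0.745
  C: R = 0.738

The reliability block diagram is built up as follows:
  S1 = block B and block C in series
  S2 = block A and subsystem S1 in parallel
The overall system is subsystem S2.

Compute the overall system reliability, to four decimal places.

0.8789

Series (B and C): 0.745000 × 0.738000 = 0.549810
Parallel (A and [0.549810]): 1 − (1 − 0.731000)(1 − 0.549810) = 0.8789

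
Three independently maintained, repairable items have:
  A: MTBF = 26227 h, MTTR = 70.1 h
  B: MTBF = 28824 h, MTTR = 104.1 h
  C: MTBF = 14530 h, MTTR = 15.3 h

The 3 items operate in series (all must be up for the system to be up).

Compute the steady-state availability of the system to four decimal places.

0.9927

A(A) = MTBF/(MTBF+MTTR) = 26227/(26227+70.1) = 0.997334
A(B) = MTBF/(MTBF+MTTR) = 28824/(28824+104.1) = 0.996401
A(C) = MTBF/(MTBF+MTTR) = 14530/(14530+15.3) = 0.998948
Series availability: 0.997334 × 0.996401 × 0.998948 = 0.9927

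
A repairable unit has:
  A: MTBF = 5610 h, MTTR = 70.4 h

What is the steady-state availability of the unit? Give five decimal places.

A(A) = MTBF/(MTBF+MTTR) = 5610/(5610+70.4) = 0.98761

0.98761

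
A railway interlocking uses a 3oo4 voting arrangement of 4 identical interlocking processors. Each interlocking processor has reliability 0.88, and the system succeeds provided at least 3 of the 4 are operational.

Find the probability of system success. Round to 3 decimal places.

0.927

R = Σ_{i=3}^{4} C(4,i) p^i (1−p)^{4−i} with p = 0.88
C(4,3)·0.88^3·0.12^1 = 0.32711
C(4,4)·0.88^4·0.12^0 = 0.59970
Sum = 0.927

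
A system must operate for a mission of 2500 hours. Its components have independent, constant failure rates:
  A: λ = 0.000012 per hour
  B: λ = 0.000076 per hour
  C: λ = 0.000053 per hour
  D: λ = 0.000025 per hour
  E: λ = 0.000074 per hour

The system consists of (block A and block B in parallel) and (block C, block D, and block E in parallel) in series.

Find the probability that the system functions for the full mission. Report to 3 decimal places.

0.994

R(A) = exp(−0.000012 × 2500) = 0.97045
R(B) = exp(−0.000076 × 2500) = 0.82696
R(C) = exp(−0.000053 × 2500) = 0.87590
R(D) = exp(−0.000025 × 2500) = 0.93941
R(E) = exp(−0.000074 × 2500) = 0.83110
Parallel (A and B): 1 − (1 − 0.97045)(1 − 0.82696) = 0.99489
Parallel (C, D, and E): 1 − (1 − 0.87590)(1 − 0.93941)(1 − 0.83110) = 0.99873
Series ([0.99489] and [0.99873]): 0.99489 × 0.99873 = 0.994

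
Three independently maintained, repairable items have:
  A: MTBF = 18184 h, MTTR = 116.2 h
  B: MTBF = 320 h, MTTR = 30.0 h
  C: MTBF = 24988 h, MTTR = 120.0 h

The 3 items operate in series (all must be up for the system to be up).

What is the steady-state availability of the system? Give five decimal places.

A(A) = MTBF/(MTBF+MTTR) = 18184/(18184+116.2) = 0.993650
A(B) = MTBF/(MTBF+MTTR) = 320/(320+30.0) = 0.914286
A(C) = MTBF/(MTBF+MTTR) = 24988/(24988+120.0) = 0.995221
Series availability: 0.993650 × 0.914286 × 0.995221 = 0.90414

0.90414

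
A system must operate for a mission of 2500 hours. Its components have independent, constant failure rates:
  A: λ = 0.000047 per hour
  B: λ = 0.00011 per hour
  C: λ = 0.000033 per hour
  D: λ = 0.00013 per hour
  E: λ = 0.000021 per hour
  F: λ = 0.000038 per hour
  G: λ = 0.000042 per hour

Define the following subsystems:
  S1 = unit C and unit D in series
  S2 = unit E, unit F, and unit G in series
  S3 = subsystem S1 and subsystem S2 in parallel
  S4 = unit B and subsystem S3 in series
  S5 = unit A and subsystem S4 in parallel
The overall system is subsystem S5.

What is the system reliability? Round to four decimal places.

R(A) = exp(−0.000047 × 2500) = 0.889141
R(B) = exp(−0.00011 × 2500) = 0.759572
R(C) = exp(−0.000033 × 2500) = 0.920811
R(D) = exp(−0.00013 × 2500) = 0.722527
R(E) = exp(−0.000021 × 2500) = 0.948854
R(F) = exp(−0.000038 × 2500) = 0.909373
R(G) = exp(−0.000042 × 2500) = 0.900325
Series (C and D): 0.920811 × 0.722527 = 0.665311
Series (E, F, and G): 0.948854 × 0.909373 × 0.900325 = 0.776856
Parallel ([0.665311] and [0.776856]): 1 − (1 − 0.665311)(1 − 0.776856) = 0.925316
Series (B and [0.925316]): 0.759572 × 0.925316 = 0.702844
Parallel (A and [0.702844]): 1 − (1 − 0.889141)(1 − 0.702844) = 0.9671

0.9671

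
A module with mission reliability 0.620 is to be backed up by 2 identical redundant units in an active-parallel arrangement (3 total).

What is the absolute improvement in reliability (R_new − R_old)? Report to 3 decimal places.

0.325

R_before = 0.620
R_after = 1 − (1 − 0.620)^3 = 0.945
ΔR = 0.945 − 0.620 = 0.325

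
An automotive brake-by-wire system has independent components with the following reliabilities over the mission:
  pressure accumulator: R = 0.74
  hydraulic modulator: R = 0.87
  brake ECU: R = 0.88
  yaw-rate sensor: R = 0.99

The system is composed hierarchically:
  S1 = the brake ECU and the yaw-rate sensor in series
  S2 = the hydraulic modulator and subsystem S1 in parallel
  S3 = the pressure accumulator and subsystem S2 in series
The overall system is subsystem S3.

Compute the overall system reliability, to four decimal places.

Series (brake ECU and yaw-rate sensor): 0.880000 × 0.990000 = 0.871200
Parallel (hydraulic modulator and [0.871200]): 1 − (1 − 0.870000)(1 − 0.871200) = 0.983256
Series (pressure accumulator and [0.983256]): 0.740000 × 0.983256 = 0.7276

0.7276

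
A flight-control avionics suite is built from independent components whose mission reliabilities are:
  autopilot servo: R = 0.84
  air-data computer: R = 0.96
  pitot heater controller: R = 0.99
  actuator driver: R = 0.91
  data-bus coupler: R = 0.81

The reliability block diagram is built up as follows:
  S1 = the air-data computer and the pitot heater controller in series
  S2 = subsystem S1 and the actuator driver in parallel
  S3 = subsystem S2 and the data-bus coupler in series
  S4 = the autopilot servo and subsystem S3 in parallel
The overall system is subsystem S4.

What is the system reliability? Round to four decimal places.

Series (air-data computer and pitot heater controller): 0.960000 × 0.990000 = 0.950400
Parallel ([0.950400] and actuator driver): 1 − (1 − 0.950400)(1 − 0.910000) = 0.995536
Series ([0.995536] and data-bus coupler): 0.995536 × 0.810000 = 0.806384
Parallel (autopilot servo and [0.806384]): 1 − (1 − 0.840000)(1 − 0.806384) = 0.9690

0.9690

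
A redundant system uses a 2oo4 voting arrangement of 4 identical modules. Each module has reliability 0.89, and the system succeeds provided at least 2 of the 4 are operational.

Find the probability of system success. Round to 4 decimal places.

R = Σ_{i=2}^{4} C(4,i) p^i (1−p)^{4−i} with p = 0.89
C(4,2)·0.89^2·0.11^2 = 0.057506
C(4,3)·0.89^3·0.11^1 = 0.310186
C(4,4)·0.89^4·0.11^0 = 0.627422
Sum = 0.9951

0.9951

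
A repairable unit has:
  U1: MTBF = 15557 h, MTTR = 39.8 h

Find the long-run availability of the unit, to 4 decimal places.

0.9974

A(U1) = MTBF/(MTBF+MTTR) = 15557/(15557+39.8) = 0.9974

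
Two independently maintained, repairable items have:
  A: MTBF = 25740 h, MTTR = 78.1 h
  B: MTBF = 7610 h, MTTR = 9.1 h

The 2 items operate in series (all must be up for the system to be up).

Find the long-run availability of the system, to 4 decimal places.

A(A) = MTBF/(MTBF+MTTR) = 25740/(25740+78.1) = 0.996975
A(B) = MTBF/(MTBF+MTTR) = 7610/(7610+9.1) = 0.998806
Series availability: 0.996975 × 0.998806 = 0.9958

0.9958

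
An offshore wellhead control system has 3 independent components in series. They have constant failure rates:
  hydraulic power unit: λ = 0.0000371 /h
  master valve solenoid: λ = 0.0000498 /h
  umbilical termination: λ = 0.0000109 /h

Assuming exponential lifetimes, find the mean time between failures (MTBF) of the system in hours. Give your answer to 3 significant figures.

10200

Series of exponential components: λ_sys = Σ λ_i
λ_sys = 0.0000371 + 0.0000498 + 0.0000109 = 9.7800e-05 /h
MTBF = 1 / λ_sys = 10200 h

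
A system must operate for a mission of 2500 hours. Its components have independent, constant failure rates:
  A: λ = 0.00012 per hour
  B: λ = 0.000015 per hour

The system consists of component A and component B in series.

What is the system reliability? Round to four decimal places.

0.7136

R(A) = exp(−0.00012 × 2500) = 0.740818
R(B) = exp(−0.000015 × 2500) = 0.963194
Series (A and B): 0.740818 × 0.963194 = 0.7136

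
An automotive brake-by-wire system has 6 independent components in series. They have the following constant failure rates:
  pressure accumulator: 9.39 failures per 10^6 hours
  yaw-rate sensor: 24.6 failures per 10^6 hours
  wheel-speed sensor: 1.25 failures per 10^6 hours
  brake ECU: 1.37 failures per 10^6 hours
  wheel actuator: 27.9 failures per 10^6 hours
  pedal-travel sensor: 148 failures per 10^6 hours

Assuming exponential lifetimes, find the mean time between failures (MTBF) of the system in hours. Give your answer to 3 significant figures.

Series of exponential components: λ_sys = Σ λ_i
λ_sys = 0.00000939 + 0.0000246 + 0.00000125 + 0.00000137 + 0.0000279 + 0.000148 = 2.1251e-04 /h
MTBF = 1 / λ_sys = 4710 h

4710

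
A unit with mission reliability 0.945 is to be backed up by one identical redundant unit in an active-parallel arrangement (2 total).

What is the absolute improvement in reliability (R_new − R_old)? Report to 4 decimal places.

R_before = 0.945
R_after = 1 − (1 − 0.945)^2 = 0.9970
ΔR = 0.9970 − 0.945 = 0.0520

0.0520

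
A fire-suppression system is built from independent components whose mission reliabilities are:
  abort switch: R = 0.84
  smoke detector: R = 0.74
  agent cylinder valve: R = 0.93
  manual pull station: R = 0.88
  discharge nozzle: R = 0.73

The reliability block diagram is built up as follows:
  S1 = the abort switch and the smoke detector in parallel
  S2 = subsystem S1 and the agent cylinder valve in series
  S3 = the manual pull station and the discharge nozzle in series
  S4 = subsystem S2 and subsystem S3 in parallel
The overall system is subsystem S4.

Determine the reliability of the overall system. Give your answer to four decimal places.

0.9611

Parallel (abort switch and smoke detector): 1 − (1 − 0.840000)(1 − 0.740000) = 0.958400
Series ([0.958400] and agent cylinder valve): 0.958400 × 0.930000 = 0.891312
Series (manual pull station and discharge nozzle): 0.880000 × 0.730000 = 0.642400
Parallel ([0.891312] and [0.642400]): 1 − (1 − 0.891312)(1 − 0.642400) = 0.9611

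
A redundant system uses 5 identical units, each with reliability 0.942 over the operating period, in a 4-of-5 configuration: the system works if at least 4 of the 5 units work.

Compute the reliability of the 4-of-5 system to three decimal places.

R = Σ_{i=4}^{5} C(5,i) p^i (1−p)^{5−i} with p = 0.942
C(5,4)·0.942^4·0.058^1 = 0.22835
C(5,5)·0.942^5·0.058^0 = 0.74174
Sum = 0.970

0.970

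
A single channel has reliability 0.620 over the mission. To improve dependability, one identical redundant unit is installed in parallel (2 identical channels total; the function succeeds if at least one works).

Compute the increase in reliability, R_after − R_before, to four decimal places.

0.2356

R_before = 0.620
R_after = 1 − (1 − 0.620)^2 = 0.8556
ΔR = 0.8556 − 0.620 = 0.2356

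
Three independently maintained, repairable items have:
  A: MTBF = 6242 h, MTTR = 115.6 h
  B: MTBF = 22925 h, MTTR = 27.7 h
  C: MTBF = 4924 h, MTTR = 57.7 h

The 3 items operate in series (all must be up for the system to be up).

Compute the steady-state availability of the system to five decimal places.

A(A) = MTBF/(MTBF+MTTR) = 6242/(6242+115.6) = 0.981817
A(B) = MTBF/(MTBF+MTTR) = 22925/(22925+27.7) = 0.998793
A(C) = MTBF/(MTBF+MTTR) = 4924/(4924+57.7) = 0.988418
Series availability: 0.981817 × 0.998793 × 0.988418 = 0.96927

0.96927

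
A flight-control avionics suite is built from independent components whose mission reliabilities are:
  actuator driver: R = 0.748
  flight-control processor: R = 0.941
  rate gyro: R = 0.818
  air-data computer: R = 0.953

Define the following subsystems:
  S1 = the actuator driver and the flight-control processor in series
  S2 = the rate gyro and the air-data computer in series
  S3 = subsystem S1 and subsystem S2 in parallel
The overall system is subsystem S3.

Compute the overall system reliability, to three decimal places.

Series (actuator driver and flight-control processor): 0.74800 × 0.94100 = 0.70387
Series (rate gyro and air-data computer): 0.81800 × 0.95300 = 0.77955
Parallel ([0.70387] and [0.77955]): 1 − (1 − 0.70387)(1 − 0.77955) = 0.935

0.935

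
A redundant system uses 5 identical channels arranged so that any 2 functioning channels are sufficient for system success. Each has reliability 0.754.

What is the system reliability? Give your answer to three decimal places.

R = Σ_{i=2}^{5} C(5,i) p^i (1−p)^{5−i} with p = 0.754
C(5,2)·0.754^2·0.246^3 = 0.08463
C(5,3)·0.754^3·0.246^2 = 0.25941
C(5,4)·0.754^4·0.246^1 = 0.39755
C(5,5)·0.754^5·0.246^0 = 0.24370
Sum = 0.985

0.985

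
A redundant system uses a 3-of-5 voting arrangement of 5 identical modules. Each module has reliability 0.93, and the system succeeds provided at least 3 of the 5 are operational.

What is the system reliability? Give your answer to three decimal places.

0.997

R = Σ_{i=3}^{5} C(5,i) p^i (1−p)^{5−i} with p = 0.93
C(5,3)·0.93^3·0.07^2 = 0.03941
C(5,4)·0.93^4·0.07^1 = 0.26182
C(5,5)·0.93^5·0.07^0 = 0.69569
Sum = 0.997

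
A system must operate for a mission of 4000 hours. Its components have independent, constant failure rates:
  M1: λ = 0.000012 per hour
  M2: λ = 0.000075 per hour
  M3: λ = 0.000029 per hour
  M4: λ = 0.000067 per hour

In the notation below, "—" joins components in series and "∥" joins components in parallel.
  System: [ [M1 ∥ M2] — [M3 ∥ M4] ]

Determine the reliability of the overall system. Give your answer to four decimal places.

0.9624

R(M1) = exp(−0.000012 × 4000) = 0.953134
R(M2) = exp(−0.000075 × 4000) = 0.740818
R(M3) = exp(−0.000029 × 4000) = 0.890475
R(M4) = exp(−0.000067 × 4000) = 0.764908
Parallel (M1 and M2): 1 − (1 − 0.953134)(1 − 0.740818) = 0.987853
Parallel (M3 and M4): 1 − (1 − 0.890475)(1 − 0.764908) = 0.974252
Series ([0.987853] and [0.974252]): 0.987853 × 0.974252 = 0.9624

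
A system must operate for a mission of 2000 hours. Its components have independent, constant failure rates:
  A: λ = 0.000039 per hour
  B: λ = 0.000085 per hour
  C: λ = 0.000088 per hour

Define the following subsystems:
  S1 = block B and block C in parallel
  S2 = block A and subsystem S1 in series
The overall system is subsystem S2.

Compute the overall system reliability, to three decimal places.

R(A) = exp(−0.000039 × 2000) = 0.92496
R(B) = exp(−0.000085 × 2000) = 0.84366
R(C) = exp(−0.000088 × 2000) = 0.83862
Parallel (B and C): 1 − (1 − 0.84366)(1 − 0.83862) = 0.97477
Series (A and [0.97477]): 0.92496 × 0.97477 = 0.902

0.902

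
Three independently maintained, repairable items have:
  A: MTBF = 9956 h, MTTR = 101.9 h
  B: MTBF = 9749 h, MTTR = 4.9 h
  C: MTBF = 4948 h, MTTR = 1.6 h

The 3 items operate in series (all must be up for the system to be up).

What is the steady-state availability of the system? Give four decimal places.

A(A) = MTBF/(MTBF+MTTR) = 9956/(9956+101.9) = 0.989869
A(B) = MTBF/(MTBF+MTTR) = 9749/(9749+4.9) = 0.999498
A(C) = MTBF/(MTBF+MTTR) = 4948/(4948+1.6) = 0.999677
Series availability: 0.989869 × 0.999498 × 0.999677 = 0.9891

0.9891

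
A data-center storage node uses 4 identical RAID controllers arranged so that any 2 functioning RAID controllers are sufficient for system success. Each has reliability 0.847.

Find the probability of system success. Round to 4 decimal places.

R = Σ_{i=2}^{4} C(4,i) p^i (1−p)^{4−i} with p = 0.847
C(4,2)·0.847^2·0.153^2 = 0.100763
C(4,3)·0.847^3·0.153^1 = 0.371879
C(4,4)·0.847^4·0.153^0 = 0.514676
Sum = 0.9873

0.9873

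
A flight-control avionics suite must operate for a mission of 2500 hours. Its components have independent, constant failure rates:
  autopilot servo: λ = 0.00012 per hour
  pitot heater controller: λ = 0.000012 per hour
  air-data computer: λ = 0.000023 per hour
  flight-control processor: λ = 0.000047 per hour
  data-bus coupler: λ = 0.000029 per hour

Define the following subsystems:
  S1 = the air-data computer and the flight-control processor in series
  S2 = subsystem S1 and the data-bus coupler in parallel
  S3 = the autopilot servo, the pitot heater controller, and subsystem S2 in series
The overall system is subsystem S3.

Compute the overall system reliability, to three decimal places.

R(autopilot servo) = exp(−0.00012 × 2500) = 0.74082
R(pitot heater controller) = exp(−0.000012 × 2500) = 0.97045
R(air-data computer) = exp(−0.000023 × 2500) = 0.94412
R(flight-control processor) = exp(−0.000047 × 2500) = 0.88914
R(data-bus coupler) = exp(−0.000029 × 2500) = 0.93007
Series (air-data computer and flight-control processor): 0.94412 × 0.88914 = 0.83945
Parallel ([0.83945] and data-bus coupler): 1 − (1 − 0.83945)(1 − 0.93007) = 0.98877
Series (autopilot servo, pitot heater controller, and [0.98877]): 0.74082 × 0.97045 × 0.98877 = 0.711

0.711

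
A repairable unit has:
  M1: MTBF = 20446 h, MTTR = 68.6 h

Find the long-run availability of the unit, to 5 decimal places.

0.99666

A(M1) = MTBF/(MTBF+MTTR) = 20446/(20446+68.6) = 0.99666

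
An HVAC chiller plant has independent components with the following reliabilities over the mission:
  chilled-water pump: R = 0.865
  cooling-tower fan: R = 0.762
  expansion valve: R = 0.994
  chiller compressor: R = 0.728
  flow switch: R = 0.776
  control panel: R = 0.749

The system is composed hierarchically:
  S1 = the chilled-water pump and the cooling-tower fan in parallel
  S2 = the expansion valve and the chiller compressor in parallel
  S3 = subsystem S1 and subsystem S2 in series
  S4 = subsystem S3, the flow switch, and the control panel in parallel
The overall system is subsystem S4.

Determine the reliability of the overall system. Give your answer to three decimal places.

Parallel (chilled-water pump and cooling-tower fan): 1 − (1 − 0.86500)(1 − 0.76200) = 0.96787
Parallel (expansion valve and chiller compressor): 1 − (1 − 0.99400)(1 − 0.72800) = 0.99837
Series ([0.96787] and [0.99837]): 0.96787 × 0.99837 = 0.96629
Parallel ([0.96629], flow switch, and control panel): 1 − (1 − 0.96629)(1 − 0.77600)(1 − 0.74900) = 0.998

0.998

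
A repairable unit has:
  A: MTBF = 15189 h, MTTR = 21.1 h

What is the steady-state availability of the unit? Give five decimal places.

0.99861

A(A) = MTBF/(MTBF+MTTR) = 15189/(15189+21.1) = 0.99861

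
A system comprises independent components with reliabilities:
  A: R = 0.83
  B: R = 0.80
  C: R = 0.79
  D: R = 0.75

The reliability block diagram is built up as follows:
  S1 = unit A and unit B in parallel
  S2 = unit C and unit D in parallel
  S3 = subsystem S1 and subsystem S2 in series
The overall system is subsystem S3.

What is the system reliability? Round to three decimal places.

0.915

Parallel (A and B): 1 − (1 − 0.83000)(1 − 0.80000) = 0.96600
Parallel (C and D): 1 − (1 − 0.79000)(1 − 0.75000) = 0.94750
Series ([0.96600] and [0.94750]): 0.96600 × 0.94750 = 0.915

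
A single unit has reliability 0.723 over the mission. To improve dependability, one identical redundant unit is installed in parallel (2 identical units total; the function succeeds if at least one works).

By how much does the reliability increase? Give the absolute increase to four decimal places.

R_before = 0.723
R_after = 1 − (1 − 0.723)^2 = 0.9233
ΔR = 0.9233 − 0.723 = 0.2003

0.2003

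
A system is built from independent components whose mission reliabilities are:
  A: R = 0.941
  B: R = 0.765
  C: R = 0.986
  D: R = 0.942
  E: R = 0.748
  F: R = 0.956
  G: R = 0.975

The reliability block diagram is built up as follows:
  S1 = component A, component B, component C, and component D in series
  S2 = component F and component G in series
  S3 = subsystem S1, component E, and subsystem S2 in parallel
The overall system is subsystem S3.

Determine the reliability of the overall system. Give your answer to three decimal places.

Series (A, B, C, and D): 0.94100 × 0.76500 × 0.98600 × 0.94200 = 0.66862
Series (F and G): 0.95600 × 0.97500 = 0.93210
Parallel ([0.66862], E, and [0.93210]): 1 − (1 − 0.66862)(1 − 0.74800)(1 − 0.93210) = 0.994

0.994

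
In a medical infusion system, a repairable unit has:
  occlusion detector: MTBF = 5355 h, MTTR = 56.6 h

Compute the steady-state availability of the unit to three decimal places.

0.990

A(occlusion detector) = MTBF/(MTBF+MTTR) = 5355/(5355+56.6) = 0.990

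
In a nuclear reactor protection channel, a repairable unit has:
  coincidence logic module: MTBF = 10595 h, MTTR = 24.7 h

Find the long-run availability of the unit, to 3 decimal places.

A(coincidence logic module) = MTBF/(MTBF+MTTR) = 10595/(10595+24.7) = 0.998

0.998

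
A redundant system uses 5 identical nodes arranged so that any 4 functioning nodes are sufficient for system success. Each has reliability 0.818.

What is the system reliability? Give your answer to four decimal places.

0.7737

R = Σ_{i=4}^{5} C(5,i) p^i (1−p)^{5−i} with p = 0.818
C(5,4)·0.818^4·0.182^1 = 0.407432
C(5,5)·0.818^5·0.182^0 = 0.366241
Sum = 0.7737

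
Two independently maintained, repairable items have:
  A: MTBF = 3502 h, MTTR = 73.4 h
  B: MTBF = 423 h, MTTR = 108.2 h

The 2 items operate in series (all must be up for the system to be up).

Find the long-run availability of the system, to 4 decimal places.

0.7800

A(A) = MTBF/(MTBF+MTTR) = 3502/(3502+73.4) = 0.979471
A(B) = MTBF/(MTBF+MTTR) = 423/(423+108.2) = 0.796310
Series availability: 0.979471 × 0.796310 = 0.7800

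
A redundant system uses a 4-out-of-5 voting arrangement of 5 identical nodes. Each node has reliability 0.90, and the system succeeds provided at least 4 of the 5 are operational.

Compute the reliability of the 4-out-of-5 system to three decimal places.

R = Σ_{i=4}^{5} C(5,i) p^i (1−p)^{5−i} with p = 0.90
C(5,4)·0.90^4·0.10^1 = 0.32805
C(5,5)·0.90^5·0.10^0 = 0.59049
Sum = 0.919

0.919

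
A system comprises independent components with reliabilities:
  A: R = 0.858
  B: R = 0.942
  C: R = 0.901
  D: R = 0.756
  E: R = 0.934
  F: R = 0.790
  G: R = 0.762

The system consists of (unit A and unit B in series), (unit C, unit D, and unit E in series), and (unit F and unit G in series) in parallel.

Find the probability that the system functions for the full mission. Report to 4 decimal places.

0.9722

Series (A and B): 0.858000 × 0.942000 = 0.808236
Series (C, D, and E): 0.901000 × 0.756000 × 0.934000 = 0.636200
Series (F and G): 0.790000 × 0.762000 = 0.601980
Parallel ([0.808236], [0.636200], and [0.601980]): 1 − (1 − 0.808236)(1 − 0.636200)(1 − 0.601980) = 0.9722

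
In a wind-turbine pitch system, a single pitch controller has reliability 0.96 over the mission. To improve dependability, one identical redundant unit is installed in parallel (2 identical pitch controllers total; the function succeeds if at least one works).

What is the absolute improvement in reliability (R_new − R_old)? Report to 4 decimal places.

R_before = 0.96
R_after = 1 − (1 − 0.96)^2 = 0.9984
ΔR = 0.9984 − 0.96 = 0.0384

0.0384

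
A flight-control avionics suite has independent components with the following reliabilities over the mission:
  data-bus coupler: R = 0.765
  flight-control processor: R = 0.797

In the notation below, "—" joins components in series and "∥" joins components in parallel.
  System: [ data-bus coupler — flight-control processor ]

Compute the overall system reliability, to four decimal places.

0.6097

Series (data-bus coupler and flight-control processor): 0.765000 × 0.797000 = 0.6097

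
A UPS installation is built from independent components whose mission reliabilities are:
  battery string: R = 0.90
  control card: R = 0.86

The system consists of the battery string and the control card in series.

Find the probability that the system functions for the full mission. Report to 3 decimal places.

Series (battery string and control card): 0.90000 × 0.86000 = 0.774

0.774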